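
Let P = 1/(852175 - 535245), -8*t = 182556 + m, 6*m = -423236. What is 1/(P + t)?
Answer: -1901580/26626081619 ≈ -7.1418e-5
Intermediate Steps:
m = -211618/3 (m = (⅙)*(-423236) = -211618/3 ≈ -70539.)
t = -168025/12 (t = -(182556 - 211618/3)/8 = -⅛*336050/3 = -168025/12 ≈ -14002.)
P = 1/316930 ≈ 3.1553e-6
1/(P + t) = 1/(1/316930 - 168025/12) = 1/(-26626081619/1901580) = -1901580/26626081619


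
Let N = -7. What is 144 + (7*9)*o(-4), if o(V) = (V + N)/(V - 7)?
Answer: 207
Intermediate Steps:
o(V) = 1 (o(V) = (V - 7)/(V - 7) = (-7 + V)/(-7 + V) = 1)
144 + (7*9)*o(-4) = 144 + (7*9)*1 = 144 + 63*1 = 144 + 63 = 207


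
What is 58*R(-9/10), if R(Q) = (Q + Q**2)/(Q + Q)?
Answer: 29/10 ≈ 2.9000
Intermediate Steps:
R(Q) = (Q + Q**2)/(2*Q) (R(Q) = (Q + Q**2)/((2*Q)) = (Q + Q**2)*(1/(2*Q)) = (Q + Q**2)/(2*Q))
58*R(-9/10) = 58*(1/2 + (-9/10)/2) = 58*(1/2 + (-1*9/10)/2) = 58*(1/2 + (1/2)*(-9/10)) = 58*(1/2 - 9/20) = 58*(1/20) = 29/10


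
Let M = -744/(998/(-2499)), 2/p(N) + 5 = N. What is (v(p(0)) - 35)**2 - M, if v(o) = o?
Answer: -7607529/12475 ≈ -609.82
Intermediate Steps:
p(N) = 2/(-5 + N)
M = 929628/499 (M = -744/(998*(-1/2499)) = -744/(-998/2499) = -744*(-2499/998) = 929628/499 ≈ 1863.0)
(v(p(0)) - 35)**2 - M = (2/(-5 + 0) - 35)**2 - 1*929628/499 = (2/(-5) - 35)**2 - 929628/499 = (2*(-1/5) - 35)**2 - 929628/499 = (-2/5 - 35)**2 - 929628/499 = (-177/5)**2 - 929628/499 = 31329/25 - 929628/499 = -7607529/12475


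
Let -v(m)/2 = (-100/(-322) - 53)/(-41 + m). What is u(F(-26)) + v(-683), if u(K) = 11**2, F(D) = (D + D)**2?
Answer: 7043639/58282 ≈ 120.85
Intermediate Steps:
F(D) = 4*D**2 (F(D) = (2*D)**2 = 4*D**2)
u(K) = 121
v(m) = 16966/(161*(-41 + m)) (v(m) = -2*(-100/(-322) - 53)/(-41 + m) = -2*(-100*(-1/322) - 53)/(-41 + m) = -2*(50/161 - 53)/(-41 + m) = -(-16966)/(161*(-41 + m)) = 16966/(161*(-41 + m)))
u(F(-26)) + v(-683) = 121 + 16966/(161*(-41 - 683)) = 121 + (16966/161)/(-724) = 121 + (16966/161)*(-1/724) = 121 - 8483/58282 = 7043639/58282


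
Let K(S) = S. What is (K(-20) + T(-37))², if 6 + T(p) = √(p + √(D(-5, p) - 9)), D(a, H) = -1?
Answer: (26 - √(-37 + I*√10))² ≈ 625.5 - 313.43*I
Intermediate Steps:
T(p) = -6 + √(p + I*√10) (T(p) = -6 + √(p + √(-1 - 9)) = -6 + √(p + √(-10)) = -6 + √(p + I*√10))
(K(-20) + T(-37))² = (-20 + (-6 + √(-37 + I*√10)))² = (-26 + √(-37 + I*√10))²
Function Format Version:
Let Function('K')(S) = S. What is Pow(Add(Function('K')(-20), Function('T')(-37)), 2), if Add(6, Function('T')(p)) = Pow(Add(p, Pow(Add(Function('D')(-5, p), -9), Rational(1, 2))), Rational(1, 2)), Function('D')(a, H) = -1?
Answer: Pow(Add(26, Mul(-1, Pow(Add(-37, Mul(I, Pow(10, Rational(1, 2)))), Rational(1, 2)))), 2) ≈ Add(625.50, Mul(-313.43, I))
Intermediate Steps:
Function('T')(p) = Add(-6, Pow(Add(p, Mul(I, Pow(10, Rational(1, 2)))), Rational(1, 2))) (Function('T')(p) = Add(-6, Pow(Add(p, Pow(Add(-1, -9), Rational(1, 2))), Rational(1, 2))) = Add(-6, Pow(Add(p, Pow(-10, Rational(1, 2))), Rational(1, 2))) = Add(-6, Pow(Add(p, Mul(I, Pow(10, Rational(1, 2)))), Rational(1, 2))))
Pow(Add(Function('K')(-20), Function('T')(-37)), 2) = Pow(Add(-20, Add(-6, Pow(Add(-37, Mul(I, Pow(10, Rational(1, 2)))), Rational(1, 2)))), 2) = Pow(Add(-26, Pow(Add(-37, Mul(I, Pow(10, Rational(1, 2)))), Rational(1, 2))), 2)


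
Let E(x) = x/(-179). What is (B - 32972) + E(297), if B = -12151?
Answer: -8077314/179 ≈ -45125.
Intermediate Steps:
E(x) = -x/179 (E(x) = x*(-1/179) = -x/179)
(B - 32972) + E(297) = (-12151 - 32972) - 1/179*297 = -45123 - 297/179 = -8077314/179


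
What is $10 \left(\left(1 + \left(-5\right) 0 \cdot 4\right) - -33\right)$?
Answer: $340$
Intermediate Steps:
$10 \left(\left(1 + \left(-5\right) 0 \cdot 4\right) - -33\right) = 10 \left(\left(1 + 0 \cdot 4\right) + 33\right) = 10 \left(\left(1 + 0\right) + 33\right) = 10 \left(1 + 33\right) = 10 \cdot 34 = 340$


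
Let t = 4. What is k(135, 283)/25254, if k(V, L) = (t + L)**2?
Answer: 82369/25254 ≈ 3.2616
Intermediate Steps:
k(V, L) = (4 + L)**2
k(135, 283)/25254 = (4 + 283)**2/25254 = 287**2*(1/25254) = 82369*(1/25254) = 82369/25254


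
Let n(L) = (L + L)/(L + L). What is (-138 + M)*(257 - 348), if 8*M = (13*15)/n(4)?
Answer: 82719/8 ≈ 10340.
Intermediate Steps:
n(L) = 1 (n(L) = (2*L)/((2*L)) = (2*L)*(1/(2*L)) = 1)
M = 195/8 (M = ((13*15)/1)/8 = (195*1)/8 = (⅛)*195 = 195/8 ≈ 24.375)
(-138 + M)*(257 - 348) = (-138 + 195/8)*(257 - 348) = -909/8*(-91) = 82719/8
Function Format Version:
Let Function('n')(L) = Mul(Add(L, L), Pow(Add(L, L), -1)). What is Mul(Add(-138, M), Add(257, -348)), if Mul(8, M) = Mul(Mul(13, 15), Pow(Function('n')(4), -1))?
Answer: Rational(82719, 8) ≈ 10340.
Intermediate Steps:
Function('n')(L) = 1 (Function('n')(L) = Mul(Mul(2, L), Pow(Mul(2, L), -1)) = Mul(Mul(2, L), Mul(Rational(1, 2), Pow(L, -1))) = 1)
M = Rational(195, 8) (M = Mul(Rational(1, 8), Mul(Mul(13, 15), Pow(1, -1))) = Mul(Rational(1, 8), Mul(195, 1)) = Mul(Rational(1, 8), 195) = Rational(195, 8) ≈ 24.375)
Mul(Add(-138, M), Add(257, -348)) = Mul(Add(-138, Rational(195, 8)), Add(257, -348)) = Mul(Rational(-909, 8), -91) = Rational(82719, 8)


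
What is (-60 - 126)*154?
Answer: -28644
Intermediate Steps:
(-60 - 126)*154 = -186*154 = -28644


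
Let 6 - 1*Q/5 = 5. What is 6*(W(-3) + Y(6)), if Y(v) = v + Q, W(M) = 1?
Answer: 72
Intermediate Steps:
Q = 5 (Q = 30 - 5*5 = 30 - 25 = 5)
Y(v) = 5 + v (Y(v) = v + 5 = 5 + v)
6*(W(-3) + Y(6)) = 6*(1 + (5 + 6)) = 6*(1 + 11) = 6*12 = 72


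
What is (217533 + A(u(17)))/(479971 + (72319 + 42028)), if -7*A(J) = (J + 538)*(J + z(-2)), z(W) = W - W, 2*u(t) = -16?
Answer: 1526971/4160226 ≈ 0.36704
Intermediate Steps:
u(t) = -8 (u(t) = (½)*(-16) = -8)
z(W) = 0
A(J) = -J*(538 + J)/7 (A(J) = -(J + 538)*(J + 0)/7 = -(538 + J)*J/7 = -J*(538 + J)/7)
(217533 + A(u(17)))/(479971 + (72319 + 42028)) = (217533 + (⅐)*(-8)*(-538 - 1*(-8)))/(479971 + (72319 + 42028)) = (217533 + (⅐)*(-8)*(-538 + 8))/(479971 + 114347) = (217533 + (⅐)*(-8)*(-530))/594318 = (217533 + 4240/7)*(1/594318) = (1526971/7)*(1/594318) = 1526971/4160226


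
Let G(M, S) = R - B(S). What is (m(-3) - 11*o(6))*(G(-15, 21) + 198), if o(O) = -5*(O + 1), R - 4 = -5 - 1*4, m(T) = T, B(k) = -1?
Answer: 74108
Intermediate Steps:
R = -5 (R = 4 + (-5 - 1*4) = 4 + (-5 - 4) = 4 - 9 = -5)
o(O) = -5 - 5*O (o(O) = -5*(1 + O) = -5 - 5*O)
G(M, S) = -4 (G(M, S) = -5 - 1*(-1) = -5 + 1 = -4)
(m(-3) - 11*o(6))*(G(-15, 21) + 198) = (-3 - 11*(-5 - 5*6))*(-4 + 198) = (-3 - 11*(-5 - 30))*194 = (-3 - 11*(-35))*194 = (-3 + 385)*194 = 382*194 = 74108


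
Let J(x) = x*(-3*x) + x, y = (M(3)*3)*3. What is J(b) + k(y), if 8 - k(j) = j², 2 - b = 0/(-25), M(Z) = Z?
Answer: -731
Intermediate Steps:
b = 2 (b = 2 - 0/(-25) = 2 - 0*(-1)/25 = 2 - 1*0 = 2 + 0 = 2)
y = 27 (y = (3*3)*3 = 9*3 = 27)
k(j) = 8 - j²
J(x) = x - 3*x² (J(x) = -3*x² + x = x - 3*x²)
J(b) + k(y) = 2*(1 - 3*2) + (8 - 1*27²) = 2*(1 - 6) + (8 - 1*729) = 2*(-5) + (8 - 729) = -10 - 721 = -731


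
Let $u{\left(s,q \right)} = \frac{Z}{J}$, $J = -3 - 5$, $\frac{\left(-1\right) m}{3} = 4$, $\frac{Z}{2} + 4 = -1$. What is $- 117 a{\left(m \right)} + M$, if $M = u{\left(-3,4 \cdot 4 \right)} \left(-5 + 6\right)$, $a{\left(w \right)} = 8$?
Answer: $- \frac{3739}{4} \approx -934.75$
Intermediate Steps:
$Z = -10$ ($Z = -8 + 2 \left(-1\right) = -8 - 2 = -10$)
$m = -12$ ($m = \left(-3\right) 4 = -12$)
$J = -8$
$u{\left(s,q \right)} = \frac{5}{4}$ ($u{\left(s,q \right)} = - \frac{10}{-8} = \left(-10\right) \left(- \frac{1}{8}\right) = \frac{5}{4}$)
$M = \frac{5}{4}$ ($M = \frac{5 \left(-5 + 6\right)}{4} = \frac{5}{4} \cdot 1 = \frac{5}{4} \approx 1.25$)
$- 117 a{\left(m \right)} + M = \left(-117\right) 8 + \frac{5}{4} = -936 + \frac{5}{4} = - \frac{3739}{4}$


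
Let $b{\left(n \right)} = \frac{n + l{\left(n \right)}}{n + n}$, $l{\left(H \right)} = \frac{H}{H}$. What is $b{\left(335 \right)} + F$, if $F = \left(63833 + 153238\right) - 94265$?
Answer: $\frac{41140178}{335} \approx 1.2281 \cdot 10^{5}$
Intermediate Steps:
$l{\left(H \right)} = 1$
$b{\left(n \right)} = \frac{1 + n}{2 n}$ ($b{\left(n \right)} = \frac{n + 1}{n + n} = \frac{1 + n}{2 n}$)
$F = 122806$ ($F = 217071 - 94265 = 122806$)
$b{\left(335 \right)} + F = \frac{1 + 335}{2 \cdot 335} + 122806 = \frac{1}{2} \cdot \frac{1}{335} \cdot 336 + 122806 = \frac{168}{335} + 122806 = \frac{41140178}{335}$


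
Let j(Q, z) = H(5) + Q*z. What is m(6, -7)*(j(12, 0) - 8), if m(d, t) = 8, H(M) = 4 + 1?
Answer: -24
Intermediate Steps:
H(M) = 5
j(Q, z) = 5 + Q*z
m(6, -7)*(j(12, 0) - 8) = 8*((5 + 12*0) - 8) = 8*((5 + 0) - 8) = 8*(5 - 8) = 8*(-3) = -24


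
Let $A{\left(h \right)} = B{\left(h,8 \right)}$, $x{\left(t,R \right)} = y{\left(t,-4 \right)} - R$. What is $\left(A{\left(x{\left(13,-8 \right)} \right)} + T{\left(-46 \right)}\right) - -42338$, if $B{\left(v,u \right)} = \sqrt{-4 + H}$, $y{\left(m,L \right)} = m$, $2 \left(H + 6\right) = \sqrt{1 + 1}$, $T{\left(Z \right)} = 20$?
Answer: $42358 + \frac{\sqrt{-40 + 2 \sqrt{2}}}{2} \approx 42358.0 + 3.0484 i$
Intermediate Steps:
$H = -6 + \frac{\sqrt{2}}{2}$ ($H = -6 + \frac{\sqrt{1 + 1}}{2} = -6 + \frac{\sqrt{2}}{2} \approx -5.2929$)
$x{\left(t,R \right)} = t - R$
$B{\left(v,u \right)} = \sqrt{-10 + \frac{\sqrt{2}}{2}}$ ($B{\left(v,u \right)} = \sqrt{-4 - \left(6 - \frac{\sqrt{2}}{2}\right)} = \sqrt{-10 + \frac{\sqrt{2}}{2}}$)
$A{\left(h \right)} = \frac{\sqrt{-40 + 2 \sqrt{2}}}{2}$
$\left(A{\left(x{\left(13,-8 \right)} \right)} + T{\left(-46 \right)}\right) - -42338 = \left(\frac{\sqrt{-40 + 2 \sqrt{2}}}{2} + 20\right) - -42338 = \left(20 + \frac{\sqrt{-40 + 2 \sqrt{2}}}{2}\right) + 42338 = 42358 + \frac{\sqrt{-40 + 2 \sqrt{2}}}{2}$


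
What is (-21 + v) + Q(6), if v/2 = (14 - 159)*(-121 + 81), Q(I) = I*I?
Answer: 11615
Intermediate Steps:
Q(I) = I²
v = 11600 (v = 2*((14 - 159)*(-121 + 81)) = 2*(-145*(-40)) = 2*5800 = 11600)
(-21 + v) + Q(6) = (-21 + 11600) + 6² = 11579 + 36 = 11615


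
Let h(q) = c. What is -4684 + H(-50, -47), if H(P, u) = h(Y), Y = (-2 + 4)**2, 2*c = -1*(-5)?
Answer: -9363/2 ≈ -4681.5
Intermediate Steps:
c = 5/2 (c = (-1*(-5))/2 = (1/2)*5 = 5/2 ≈ 2.5000)
Y = 4 (Y = 2**2 = 4)
h(q) = 5/2
H(P, u) = 5/2
-4684 + H(-50, -47) = -4684 + 5/2 = -9363/2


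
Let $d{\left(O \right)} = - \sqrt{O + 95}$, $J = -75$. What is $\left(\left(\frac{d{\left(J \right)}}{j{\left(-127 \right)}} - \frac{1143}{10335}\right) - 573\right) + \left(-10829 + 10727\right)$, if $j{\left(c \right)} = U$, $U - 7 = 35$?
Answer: $- \frac{2325756}{3445} - \frac{\sqrt{5}}{21} \approx -675.22$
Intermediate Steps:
$U = 42$ ($U = 7 + 35 = 42$)
$j{\left(c \right)} = 42$
$d{\left(O \right)} = - \sqrt{95 + O}$
$\left(\left(\frac{d{\left(J \right)}}{j{\left(-127 \right)}} - \frac{1143}{10335}\right) - 573\right) + \left(-10829 + 10727\right) = \left(\left(\frac{\left(-1\right) \sqrt{95 - 75}}{42} - \frac{1143}{10335}\right) - 573\right) + \left(-10829 + 10727\right) = \left(\left(- \sqrt{20} \cdot \frac{1}{42} - \frac{381}{3445}\right) - 573\right) - 102 = \left(\left(- 2 \sqrt{5} \cdot \frac{1}{42} - \frac{381}{3445}\right) - 573\right) - 102 = \left(\left(- \frac{\sqrt{5}}{21} - \frac{381}{3445}\right) - 573\right) - 102 = \left(\left(- \frac{381}{3445} - \frac{\sqrt{5}}{21}\right) - 573\right) - 102 = \left(- \frac{1974366}{3445} - \frac{\sqrt{5}}{21}\right) - 102 = - \frac{2325756}{3445} - \frac{\sqrt{5}}{21}$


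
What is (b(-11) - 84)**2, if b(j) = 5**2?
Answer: 3481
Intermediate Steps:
b(j) = 25
(b(-11) - 84)**2 = (25 - 84)**2 = (-59)**2 = 3481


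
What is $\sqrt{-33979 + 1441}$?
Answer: $i \sqrt{32538} \approx 180.38 i$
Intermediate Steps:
$\sqrt{-33979 + 1441} = \sqrt{-32538} = i \sqrt{32538}$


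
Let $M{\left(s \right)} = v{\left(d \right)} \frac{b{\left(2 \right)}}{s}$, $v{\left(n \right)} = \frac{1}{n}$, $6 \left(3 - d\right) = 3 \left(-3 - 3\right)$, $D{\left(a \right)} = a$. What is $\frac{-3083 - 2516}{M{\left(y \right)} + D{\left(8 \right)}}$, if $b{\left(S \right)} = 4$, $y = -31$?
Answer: $- \frac{520707}{742} \approx -701.76$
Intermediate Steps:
$d = 6$ ($d = 3 - \frac{3 \left(-3 - 3\right)}{6} = 3 - \frac{3 \left(-6\right)}{6} = 3 - -3 = 3 + 3 = 6$)
$M{\left(s \right)} = \frac{2}{3 s}$ ($M{\left(s \right)} = \frac{4 \frac{1}{s}}{6} = \frac{2}{3 s}$)
$\frac{-3083 - 2516}{M{\left(y \right)} + D{\left(8 \right)}} = \frac{-3083 - 2516}{\frac{2}{3 \left(-31\right)} + 8} = - \frac{5599}{\frac{2}{3} \left(- \frac{1}{31}\right) + 8} = - \frac{5599}{- \frac{2}{93} + 8} = - \frac{5599}{\frac{742}{93}} = \left(-5599\right) \frac{93}{742} = - \frac{520707}{742}$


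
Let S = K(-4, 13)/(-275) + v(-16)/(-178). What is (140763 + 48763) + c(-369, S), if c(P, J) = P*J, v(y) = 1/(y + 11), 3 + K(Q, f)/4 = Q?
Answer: 9275438309/48950 ≈ 1.8949e+5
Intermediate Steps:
K(Q, f) = -12 + 4*Q
v(y) = 1/(11 + y)
S = 5039/48950 (S = (-12 + 4*(-4))/(-275) + 1/((11 - 16)*(-178)) = (-12 - 16)*(-1/275) - 1/178/(-5) = -28*(-1/275) - ⅕*(-1/178) = 28/275 + 1/890 = 5039/48950 ≈ 0.10294)
c(P, J) = J*P
(140763 + 48763) + c(-369, S) = (140763 + 48763) + (5039/48950)*(-369) = 189526 - 1859391/48950 = 9275438309/48950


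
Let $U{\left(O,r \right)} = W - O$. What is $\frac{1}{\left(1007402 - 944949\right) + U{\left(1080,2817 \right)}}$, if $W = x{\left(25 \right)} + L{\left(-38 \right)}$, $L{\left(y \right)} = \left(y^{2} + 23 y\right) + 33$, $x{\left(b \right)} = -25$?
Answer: $\frac{1}{61951} \approx 1.6142 \cdot 10^{-5}$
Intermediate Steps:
$L{\left(y \right)} = 33 + y^{2} + 23 y$
$W = 578$ ($W = -25 + \left(33 + \left(-38\right)^{2} + 23 \left(-38\right)\right) = -25 + \left(33 + 1444 - 874\right) = -25 + 603 = 578$)
$U{\left(O,r \right)} = 578 - O$
$\frac{1}{\left(1007402 - 944949\right) + U{\left(1080,2817 \right)}} = \frac{1}{\left(1007402 - 944949\right) + \left(578 - 1080\right)} = \frac{1}{62453 - 502} = \frac{1}{61951}$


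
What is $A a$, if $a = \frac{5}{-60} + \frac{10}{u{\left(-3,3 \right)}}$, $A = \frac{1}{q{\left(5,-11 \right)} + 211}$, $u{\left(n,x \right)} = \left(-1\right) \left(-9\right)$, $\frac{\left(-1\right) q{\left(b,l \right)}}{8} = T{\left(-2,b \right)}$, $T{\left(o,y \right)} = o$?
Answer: $\frac{37}{8172} \approx 0.0045277$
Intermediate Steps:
$q{\left(b,l \right)} = 16$ ($q{\left(b,l \right)} = \left(-8\right) \left(-2\right) = 16$)
$u{\left(n,x \right)} = 9$
$A = \frac{1}{227}$ ($A = \frac{1}{16 + 211} = \frac{1}{227} \approx 0.0044053$)
$a = \frac{37}{36}$ ($a = \frac{5}{-60} + \frac{10}{9} = 5 \left(- \frac{1}{60}\right) + 10 \cdot \frac{1}{9} = - \frac{1}{12} + \frac{10}{9} = \frac{37}{36} \approx 1.0278$)
$A a = \frac{1}{227} \cdot \frac{37}{36} = \frac{37}{8172}$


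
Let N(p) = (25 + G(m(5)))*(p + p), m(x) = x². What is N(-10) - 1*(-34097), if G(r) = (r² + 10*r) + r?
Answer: 15597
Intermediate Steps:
G(r) = r² + 11*r
N(p) = 1850*p (N(p) = (25 + 5²*(11 + 5²))*(p + p) = (25 + 25*(11 + 25))*(2*p) = (25 + 25*36)*(2*p) = (25 + 900)*(2*p) = 925*(2*p) = 1850*p)
N(-10) - 1*(-34097) = 1850*(-10) - 1*(-34097) = -18500 + 34097 = 15597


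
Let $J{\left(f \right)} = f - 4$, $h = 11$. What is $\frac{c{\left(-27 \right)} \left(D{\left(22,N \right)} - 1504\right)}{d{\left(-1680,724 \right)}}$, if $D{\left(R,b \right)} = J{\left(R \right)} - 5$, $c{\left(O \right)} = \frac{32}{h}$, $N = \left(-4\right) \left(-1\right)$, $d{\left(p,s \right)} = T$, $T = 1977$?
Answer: $- \frac{15904}{7249} \approx -2.194$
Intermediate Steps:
$d{\left(p,s \right)} = 1977$
$N = 4$
$c{\left(O \right)} = \frac{32}{11}$
$J{\left(f \right)} = -4 + f$ ($J{\left(f \right)} = f - 4 = -4 + f$)
$D{\left(R,b \right)} = -9 + R$ ($D{\left(R,b \right)} = \left(-4 + R\right) - 5 = -9 + R$)
$\frac{c{\left(-27 \right)} \left(D{\left(22,N \right)} - 1504\right)}{d{\left(-1680,724 \right)}} = \frac{\frac{32}{11} \left(\left(-9 + 22\right) - 1504\right)}{1977} = \frac{32 \left(13 - 1504\right)}{11} \cdot \frac{1}{1977} = \frac{32}{11} \left(-1491\right) \frac{1}{1977} = \left(- \frac{47712}{11}\right) \frac{1}{1977} = - \frac{15904}{7249}$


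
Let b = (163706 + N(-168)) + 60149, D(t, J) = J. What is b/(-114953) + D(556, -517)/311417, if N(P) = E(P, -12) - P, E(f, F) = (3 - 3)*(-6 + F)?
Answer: -69824001292/35798318401 ≈ -1.9505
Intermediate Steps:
E(f, F) = 0 (E(f, F) = 0*(-6 + F) = 0)
N(P) = -P (N(P) = 0 - P = -P)
b = 224023 (b = (163706 - 1*(-168)) + 60149 = (163706 + 168) + 60149 = 163874 + 60149 = 224023)
b/(-114953) + D(556, -517)/311417 = 224023/(-114953) - 517/311417 = 224023*(-1/114953) - 517*1/311417 = -224023/114953 - 517/311417 = -69824001292/35798318401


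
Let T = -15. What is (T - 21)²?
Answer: 1296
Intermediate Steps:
(T - 21)² = (-15 - 21)² = (-36)² = 1296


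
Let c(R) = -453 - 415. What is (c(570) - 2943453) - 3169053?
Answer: -6113374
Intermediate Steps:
c(R) = -868
(c(570) - 2943453) - 3169053 = (-868 - 2943453) - 3169053 = -2944321 - 3169053 = -6113374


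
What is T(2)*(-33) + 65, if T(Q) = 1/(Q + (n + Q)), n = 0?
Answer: 227/4 ≈ 56.750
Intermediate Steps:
T(Q) = 1/(2*Q) (T(Q) = 1/(Q + (0 + Q)) = 1/(Q + Q) = 1/(2*Q))
T(2)*(-33) + 65 = ((1/2)/2)*(-33) + 65 = ((1/2)*(1/2))*(-33) + 65 = (1/4)*(-33) + 65 = -33/4 + 65 = 227/4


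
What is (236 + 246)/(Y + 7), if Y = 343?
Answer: 241/175 ≈ 1.3771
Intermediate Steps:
(236 + 246)/(Y + 7) = (236 + 246)/(343 + 7) = 482/350 = 482*(1/350) = 241/175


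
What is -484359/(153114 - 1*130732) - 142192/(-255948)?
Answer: -30197043997/1432157034 ≈ -21.085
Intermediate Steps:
-484359/(153114 - 1*130732) - 142192/(-255948) = -484359/(153114 - 130732) - 142192*(-1/255948) = -484359/22382 + 35548/63987 = -30197043997/1432157034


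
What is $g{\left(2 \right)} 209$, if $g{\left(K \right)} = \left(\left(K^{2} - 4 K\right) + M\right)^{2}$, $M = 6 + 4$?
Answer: $7524$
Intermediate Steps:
$M = 10$
$g{\left(K \right)} = \left(10 + K^{2} - 4 K\right)^{2}$ ($g{\left(K \right)} = \left(\left(K^{2} - 4 K\right) + 10\right)^{2} = \left(10 + K^{2} - 4 K\right)^{2}$)
$g{\left(2 \right)} 209 = \left(10 + 2^{2} - 8\right)^{2} \cdot 209 = \left(10 + 4 - 8\right)^{2} \cdot 209 = 6^{2} \cdot 209 = 36 \cdot 209 = 7524$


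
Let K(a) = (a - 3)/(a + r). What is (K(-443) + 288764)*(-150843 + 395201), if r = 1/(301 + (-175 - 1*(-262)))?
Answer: 12128415039886280/171883 ≈ 7.0562e+10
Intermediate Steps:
r = 1/388 (r = 1/(301 + (-175 + 262)) = 1/(301 + 87) = 1/388 ≈ 0.0025773)
K(a) = (-3 + a)/(1/388 + a) (K(a) = (a - 3)/(a + 1/388) = (-3 + a)/(1/388 + a))
(K(-443) + 288764)*(-150843 + 395201) = (388*(-3 - 443)/(1 + 388*(-443)) + 288764)*(-150843 + 395201) = (388*(-446)/(1 - 171884) + 288764)*244358 = (388*(-446)/(-171883) + 288764)*244358 = (388*(-1/171883)*(-446) + 288764)*244358 = (173048/171883 + 288764)*244358 = (49633795660/171883)*244358 = 12128415039886280/171883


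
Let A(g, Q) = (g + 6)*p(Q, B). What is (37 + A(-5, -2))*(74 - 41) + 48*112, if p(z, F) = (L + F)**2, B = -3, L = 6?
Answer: 6894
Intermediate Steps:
p(z, F) = (6 + F)**2
A(g, Q) = 54 + 9*g (A(g, Q) = (g + 6)*(6 - 3)**2 = (6 + g)*3**2 = (6 + g)*9 = 54 + 9*g)
(37 + A(-5, -2))*(74 - 41) + 48*112 = (37 + (54 + 9*(-5)))*(74 - 41) + 48*112 = (37 + (54 - 45))*33 + 5376 = (37 + 9)*33 + 5376 = 46*33 + 5376 = 1518 + 5376 = 6894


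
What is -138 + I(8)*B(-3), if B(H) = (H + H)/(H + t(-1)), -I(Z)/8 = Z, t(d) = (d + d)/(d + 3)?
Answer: -234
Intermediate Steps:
t(d) = 2*d/(3 + d) (t(d) = (2*d)/(3 + d) = 2*d/(3 + d))
I(Z) = -8*Z
B(H) = 2*H/(-1 + H) (B(H) = (H + H)/(H + 2*(-1)/(3 - 1)) = (2*H)/(H + 2*(-1)/2) = (2*H)/(H + 2*(-1)*(1/2)) = (2*H)/(H - 1) = (2*H)/(-1 + H) = 2*H/(-1 + H))
-138 + I(8)*B(-3) = -138 + (-8*8)*(2*(-3)/(-1 - 3)) = -138 - 128*(-3)/(-4) = -138 - 128*(-3)*(-1)/4 = -138 - 64*3/2 = -138 - 96 = -234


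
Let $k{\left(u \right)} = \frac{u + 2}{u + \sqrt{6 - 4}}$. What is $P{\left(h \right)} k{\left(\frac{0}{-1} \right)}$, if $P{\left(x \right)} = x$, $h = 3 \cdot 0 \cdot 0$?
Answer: $0$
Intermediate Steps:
$k{\left(u \right)} = \frac{2 + u}{u + \sqrt{2}}$
$h = 0$ ($h = 0 \cdot 0 = 0$)
$P{\left(h \right)} k{\left(\frac{0}{-1} \right)} = 0 \frac{2 + \frac{0}{-1}}{\frac{0}{-1} + \sqrt{2}} = 0 \frac{2 + 0 \left(-1\right)}{0 \left(-1\right) + \sqrt{2}} = 0 \frac{2 + 0}{0 + \sqrt{2}} = 0 \frac{1}{\sqrt{2}} \cdot 2 = 0 \frac{\sqrt{2}}{2} \cdot 2 = 0 \sqrt{2} = 0$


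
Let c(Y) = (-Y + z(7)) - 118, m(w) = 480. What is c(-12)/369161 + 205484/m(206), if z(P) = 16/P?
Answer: 132749100997/310095240 ≈ 428.09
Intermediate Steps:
c(Y) = -810/7 - Y (c(Y) = (-Y + 16/7) - 118 = (16/7 - Y) - 118 = -810/7 - Y)
c(-12)/369161 + 205484/m(206) = (-810/7 - 1*(-12))/369161 + 205484/480 = (-810/7 + 12)*(1/369161) + 205484*(1/480) = -726/7*1/369161 + 51371/120 = -726/2584127 + 51371/120 = 132749100997/310095240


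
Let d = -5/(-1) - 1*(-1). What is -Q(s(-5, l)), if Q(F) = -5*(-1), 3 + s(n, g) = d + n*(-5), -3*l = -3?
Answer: -5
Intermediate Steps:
l = 1 (l = -⅓*(-3) = 1)
d = 6 (d = -5*(-1) + 1 = 5 + 1 = 6)
s(n, g) = 3 - 5*n (s(n, g) = -3 + (6 + n*(-5)) = -3 + (6 - 5*n) = 3 - 5*n)
Q(F) = 5
-Q(s(-5, l)) = -1*5 = -5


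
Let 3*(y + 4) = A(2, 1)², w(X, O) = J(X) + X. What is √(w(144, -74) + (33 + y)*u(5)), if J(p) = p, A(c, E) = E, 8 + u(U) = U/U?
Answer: 2*√186/3 ≈ 9.0921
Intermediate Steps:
u(U) = -7 (u(U) = -8 + U/U = -8 + 1 = -7)
w(X, O) = 2*X (w(X, O) = X + X = 2*X)
y = -11/3 (y = -4 + (⅓)*1² = -4 + (⅓)*1 = -4 + ⅓ = -11/3 ≈ -3.6667)
√(w(144, -74) + (33 + y)*u(5)) = √(2*144 + (33 - 11/3)*(-7)) = √(288 + (88/3)*(-7)) = √(288 - 616/3) = √(248/3) = 2*√186/3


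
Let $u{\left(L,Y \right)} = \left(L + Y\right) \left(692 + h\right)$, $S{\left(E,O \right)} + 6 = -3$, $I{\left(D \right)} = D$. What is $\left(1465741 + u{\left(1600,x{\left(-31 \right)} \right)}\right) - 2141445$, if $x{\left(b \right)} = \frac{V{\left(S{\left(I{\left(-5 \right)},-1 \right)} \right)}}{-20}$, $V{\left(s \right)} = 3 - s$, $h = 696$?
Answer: $\frac{7721316}{5} \approx 1.5443 \cdot 10^{6}$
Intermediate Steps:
$S{\left(E,O \right)} = -9$ ($S{\left(E,O \right)} = -6 - 3 = -9$)
$x{\left(b \right)} = - \frac{3}{5}$ ($x{\left(b \right)} = \frac{3 - -9}{-20} = \left(3 + 9\right) \left(- \frac{1}{20}\right) = 12 \left(- \frac{1}{20}\right) = - \frac{3}{5}$)
$u{\left(L,Y \right)} = 1388 L + 1388 Y$ ($u{\left(L,Y \right)} = \left(L + Y\right) \left(692 + 696\right) = \left(L + Y\right) 1388 = 1388 L + 1388 Y$)
$\left(1465741 + u{\left(1600,x{\left(-31 \right)} \right)}\right) - 2141445 = \left(1465741 + \left(1388 \cdot 1600 + 1388 \left(- \frac{3}{5}\right)\right)\right) - 2141445 = \left(1465741 + \left(2220800 - \frac{4164}{5}\right)\right) - 2141445 = \left(1465741 + \frac{11099836}{5}\right) - 2141445 = \frac{18428541}{5} - 2141445 = \frac{7721316}{5}$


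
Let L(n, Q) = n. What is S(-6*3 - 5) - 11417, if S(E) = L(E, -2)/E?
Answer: -11416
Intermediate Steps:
S(E) = 1 (S(E) = E/E = 1)
S(-6*3 - 5) - 11417 = 1 - 11417 = -11416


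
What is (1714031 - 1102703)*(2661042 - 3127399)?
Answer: -285097092096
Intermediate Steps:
(1714031 - 1102703)*(2661042 - 3127399) = 611328*(-466357) = -285097092096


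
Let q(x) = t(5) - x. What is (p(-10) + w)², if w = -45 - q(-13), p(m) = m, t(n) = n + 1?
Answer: 5476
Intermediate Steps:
t(n) = 1 + n
q(x) = 6 - x (q(x) = (1 + 5) - x = 6 - x)
w = -64 (w = -45 - (6 - 1*(-13)) = -45 - (6 + 13) = -45 - 1*19 = -45 - 19 = -64)
(p(-10) + w)² = (-10 - 64)² = (-74)² = 5476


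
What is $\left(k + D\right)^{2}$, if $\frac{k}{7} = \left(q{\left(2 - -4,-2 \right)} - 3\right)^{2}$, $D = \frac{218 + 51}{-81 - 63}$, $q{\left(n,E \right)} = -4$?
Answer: $\frac{2413069129}{20736} \approx 1.1637 \cdot 10^{5}$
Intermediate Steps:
$D = - \frac{269}{144}$ ($D = \frac{269}{-81 - 63} = \frac{269}{-144} = 269 \left(- \frac{1}{144}\right) = - \frac{269}{144} \approx -1.8681$)
$k = 343$ ($k = 7 \left(-4 - 3\right)^{2} = 7 \left(-7\right)^{2} = 7 \cdot 49 = 343$)
$\left(k + D\right)^{2} = \left(343 - \frac{269}{144}\right)^{2} = \left(\frac{49123}{144}\right)^{2} = \frac{2413069129}{20736}$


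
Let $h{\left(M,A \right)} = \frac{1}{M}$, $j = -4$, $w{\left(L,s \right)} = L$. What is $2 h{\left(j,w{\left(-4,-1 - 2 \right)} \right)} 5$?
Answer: $- \frac{5}{2} \approx -2.5$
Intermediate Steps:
$2 h{\left(j,w{\left(-4,-1 - 2 \right)} \right)} 5 = \frac{2}{-4} \cdot 5 = 2 \left(- \frac{1}{4}\right) 5 = \left(- \frac{1}{2}\right) 5 = - \frac{5}{2}$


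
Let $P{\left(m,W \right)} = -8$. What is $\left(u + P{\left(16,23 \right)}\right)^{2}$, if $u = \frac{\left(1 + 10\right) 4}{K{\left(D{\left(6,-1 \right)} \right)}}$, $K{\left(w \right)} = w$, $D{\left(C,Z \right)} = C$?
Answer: $\frac{4}{9} \approx 0.44444$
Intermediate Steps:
$u = \frac{22}{3}$ ($u = \frac{\left(1 + 10\right) 4}{6} = 11 \cdot 4 \cdot \frac{1}{6} = 44 \cdot \frac{1}{6} = \frac{22}{3} \approx 7.3333$)
$\left(u + P{\left(16,23 \right)}\right)^{2} = \left(\frac{22}{3} - 8\right)^{2} = \left(- \frac{2}{3}\right)^{2} = \frac{4}{9}$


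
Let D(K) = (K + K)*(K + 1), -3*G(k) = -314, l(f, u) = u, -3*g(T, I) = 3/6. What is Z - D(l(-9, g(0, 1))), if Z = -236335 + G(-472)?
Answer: -4252141/18 ≈ -2.3623e+5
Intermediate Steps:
g(T, I) = -⅙ (g(T, I) = -1/6 = -⅓*½ = -⅙)
G(k) = 314/3 (G(k) = -⅓*(-314) = 314/3)
Z = -708691/3 (Z = -236335 + 314/3 = -708691/3 ≈ -2.3623e+5)
D(K) = 2*K*(1 + K) (D(K) = (2*K)*(1 + K) = 2*K*(1 + K))
Z - D(l(-9, g(0, 1))) = -708691/3 - 2*(-1)*(1 - ⅙)/6 = -708691/3 - 2*(-1)*5/(6*6) = -708691/3 - 1*(-5/18) = -708691/3 + 5/18 = -4252141/18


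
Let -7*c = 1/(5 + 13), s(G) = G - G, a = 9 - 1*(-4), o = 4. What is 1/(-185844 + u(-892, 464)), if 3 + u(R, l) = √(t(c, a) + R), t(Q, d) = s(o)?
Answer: -185847/34539108301 - 2*I*√223/34539108301 ≈ -5.3808e-6 - 8.6471e-10*I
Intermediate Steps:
a = 13 (a = 9 + 4 = 13)
s(G) = 0
c = -1/126 (c = -1/(7*(5 + 13)) = -⅐/18 = -⅐*1/18 = -1/126 ≈ -0.0079365)
t(Q, d) = 0
u(R, l) = -3 + √R (u(R, l) = -3 + √(0 + R) = -3 + √R)
1/(-185844 + u(-892, 464)) = 1/(-185844 + (-3 + √(-892))) = 1/(-185844 + (-3 + 2*I*√223)) = 1/(-185847 + 2*I*√223)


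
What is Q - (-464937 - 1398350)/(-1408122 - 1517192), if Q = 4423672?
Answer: 12940627769721/2925314 ≈ 4.4237e+6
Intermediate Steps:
Q - (-464937 - 1398350)/(-1408122 - 1517192) = 4423672 - (-464937 - 1398350)/(-1408122 - 1517192) = 4423672 - (-1863287)/(-2925314) = 4423672 - (-1863287)*(-1)/2925314 = 4423672 - 1*1863287/2925314 = 4423672 - 1863287/2925314 = 12940627769721/2925314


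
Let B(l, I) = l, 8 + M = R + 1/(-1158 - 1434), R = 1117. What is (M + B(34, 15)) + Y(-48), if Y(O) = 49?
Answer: 3089663/2592 ≈ 1192.0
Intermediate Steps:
M = 2874527/2592 (M = -8 + (1117 + 1/(-1158 - 1434)) = -8 + (1117 + 1/(-2592)) = -8 + (1117 - 1/2592) = -8 + 2895263/2592 = 2874527/2592 ≈ 1109.0)
(M + B(34, 15)) + Y(-48) = (2874527/2592 + 34) + 49 = 2962655/2592 + 49 = 3089663/2592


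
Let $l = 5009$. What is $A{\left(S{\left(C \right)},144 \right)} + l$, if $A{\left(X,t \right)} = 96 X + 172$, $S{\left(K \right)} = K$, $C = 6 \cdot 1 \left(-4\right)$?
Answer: $2877$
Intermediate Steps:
$C = -24$ ($C = 6 \left(-4\right) = -24$)
$A{\left(X,t \right)} = 172 + 96 X$
$A{\left(S{\left(C \right)},144 \right)} + l = \left(172 + 96 \left(-24\right)\right) + 5009 = \left(172 - 2304\right) + 5009 = -2132 + 5009 = 2877$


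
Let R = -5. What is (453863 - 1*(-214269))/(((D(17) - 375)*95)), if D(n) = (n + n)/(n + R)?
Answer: -4008792/212135 ≈ -18.897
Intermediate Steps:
D(n) = 2*n/(-5 + n) (D(n) = (n + n)/(n - 5) = (2*n)/(-5 + n) = 2*n/(-5 + n))
(453863 - 1*(-214269))/(((D(17) - 375)*95)) = (453863 - 1*(-214269))/(((2*17/(-5 + 17) - 375)*95)) = (453863 + 214269)/(((2*17/12 - 375)*95)) = 668132/(((2*17*(1/12) - 375)*95)) = 668132/(((17/6 - 375)*95)) = 668132/((-2233/6*95)) = 668132/(-212135/6) = 668132*(-6/212135) = -4008792/212135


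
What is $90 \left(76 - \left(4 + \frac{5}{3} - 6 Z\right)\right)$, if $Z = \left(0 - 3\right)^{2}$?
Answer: $11190$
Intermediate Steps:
$Z = 9$ ($Z = \left(-3\right)^{2} = 9$)
$90 \left(76 - \left(4 + \frac{5}{3} - 6 Z\right)\right) = 90 \left(76 + \left(\left(- \frac{5}{3} - 4\right) + 6 \cdot 9\right)\right) = 90 \left(76 + \left(\left(\left(-5\right) \frac{1}{3} - 4\right) + 54\right)\right) = 90 \left(76 + \left(\left(- \frac{5}{3} - 4\right) + 54\right)\right) = 90 \left(76 + \left(- \frac{17}{3} + 54\right)\right) = 90 \left(76 + \frac{145}{3}\right) = 90 \cdot \frac{373}{3} = 11190$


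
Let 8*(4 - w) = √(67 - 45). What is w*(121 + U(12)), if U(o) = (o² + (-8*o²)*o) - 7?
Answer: -54264 + 6783*√22/4 ≈ -46310.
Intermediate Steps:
U(o) = -7 + o² - 8*o³ (U(o) = (o² - 8*o³) - 7 = -7 + o² - 8*o³)
w = 4 - √22/8 (w = 4 - √(67 - 45)/8 = 4 - √22/8 ≈ 3.4137)
w*(121 + U(12)) = (4 - √22/8)*(121 + (-7 + 12² - 8*12³)) = (4 - √22/8)*(121 + (-7 + 144 - 8*1728)) = (4 - √22/8)*(121 + (-7 + 144 - 13824)) = (4 - √22/8)*(121 - 13687) = (4 - √22/8)*(-13566) = -54264 + 6783*√22/4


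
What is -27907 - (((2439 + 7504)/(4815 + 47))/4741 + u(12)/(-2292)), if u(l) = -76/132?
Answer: -2211586576036865/79248450996 ≈ -27907.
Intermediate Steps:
u(l) = -19/33 (u(l) = -76*1/132 = -19/33)
-27907 - (((2439 + 7504)/(4815 + 47))/4741 + u(12)/(-2292)) = -27907 - (((2439 + 7504)/(4815 + 47))/4741 - 19/33/(-2292)) = -27907 - ((9943/4862)*(1/4741) - 19/33*(-1/2292)) = -27907 - ((9943*(1/4862))*(1/4741) + 19/75636) = -27907 - ((9943/4862)*(1/4741) + 19/75636) = -27907 - (9943/23050742 + 19/75636) = -27907 - 1*54091493/79248450996 = -27907 - 54091493/79248450996 = -2211586576036865/79248450996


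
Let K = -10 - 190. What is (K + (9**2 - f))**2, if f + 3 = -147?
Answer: 961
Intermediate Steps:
f = -150 (f = -3 - 147 = -150)
K = -200
(K + (9**2 - f))**2 = (-200 + (9**2 - 1*(-150)))**2 = (-200 + (81 + 150))**2 = (-200 + 231)**2 = 31**2 = 961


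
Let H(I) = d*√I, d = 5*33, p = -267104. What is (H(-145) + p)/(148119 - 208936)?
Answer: 267104/60817 - 165*I*√145/60817 ≈ 4.3919 - 0.03267*I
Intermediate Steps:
d = 165
H(I) = 165*√I
(H(-145) + p)/(148119 - 208936) = (165*√(-145) - 267104)/(148119 - 208936) = (165*(I*√145) - 267104)/(-60817) = (165*I*√145 - 267104)*(-1/60817) = (-267104 + 165*I*√145)*(-1/60817) = 267104/60817 - 165*I*√145/60817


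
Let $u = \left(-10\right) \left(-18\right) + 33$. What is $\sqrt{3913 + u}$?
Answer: $\sqrt{4126} \approx 64.234$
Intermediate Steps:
$u = 213$ ($u = 180 + 33 = 213$)
$\sqrt{3913 + u} = \sqrt{3913 + 213} = \sqrt{4126}$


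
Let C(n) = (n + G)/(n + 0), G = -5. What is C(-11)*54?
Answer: 864/11 ≈ 78.545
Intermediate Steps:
C(n) = (-5 + n)/n (C(n) = (n - 5)/(n + 0) = (-5 + n)/n)
C(-11)*54 = ((-5 - 11)/(-11))*54 = -1/11*(-16)*54 = (16/11)*54 = 864/11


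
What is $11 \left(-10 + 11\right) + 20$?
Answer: $31$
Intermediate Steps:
$11 \left(-10 + 11\right) + 20 = 11 \cdot 1 + 20 = 11 + 20 = 31$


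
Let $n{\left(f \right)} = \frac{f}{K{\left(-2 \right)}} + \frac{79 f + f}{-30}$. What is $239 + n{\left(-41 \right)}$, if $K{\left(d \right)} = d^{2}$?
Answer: $\frac{4057}{12} \approx 338.08$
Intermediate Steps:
$n{\left(f \right)} = - \frac{29 f}{12}$ ($n{\left(f \right)} = \frac{f}{\left(-2\right)^{2}} + \frac{79 f + f}{-30} = \frac{f}{4} + 80 f \left(- \frac{1}{30}\right) = f \frac{1}{4} - \frac{8 f}{3} = \frac{f}{4} - \frac{8 f}{3} = - \frac{29 f}{12}$)
$239 + n{\left(-41 \right)} = 239 - - \frac{1189}{12} = 239 + \frac{1189}{12} = \frac{4057}{12}$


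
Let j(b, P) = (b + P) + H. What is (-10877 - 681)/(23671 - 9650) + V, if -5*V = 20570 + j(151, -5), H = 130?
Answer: -292339556/70105 ≈ -4170.0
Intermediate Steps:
j(b, P) = 130 + P + b (j(b, P) = (b + P) + 130 = (P + b) + 130 = 130 + P + b)
V = -20846/5 (V = -(20570 + (130 - 5 + 151))/5 = -(20570 + 276)/5 = -1/5*20846 = -20846/5 ≈ -4169.2)
(-10877 - 681)/(23671 - 9650) + V = (-10877 - 681)/(23671 - 9650) - 20846/5 = -11558/14021 - 20846/5 = -292339556/70105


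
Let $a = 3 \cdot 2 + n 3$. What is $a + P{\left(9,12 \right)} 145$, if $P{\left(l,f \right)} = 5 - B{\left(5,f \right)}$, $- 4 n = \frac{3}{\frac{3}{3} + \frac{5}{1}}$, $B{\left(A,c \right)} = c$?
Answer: $- \frac{8075}{8} \approx -1009.4$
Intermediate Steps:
$n = - \frac{1}{8}$ ($n = - \frac{3 \frac{1}{\frac{3}{3} + \frac{5}{1}}}{4} = - \frac{3 \frac{1}{3 \cdot \frac{1}{3} + 5 \cdot 1}}{4} = - \frac{3 \frac{1}{1 + 5}}{4} = - \frac{3 \cdot \frac{1}{6}}{4} = \left(- \frac{1}{4}\right) \frac{1}{2} = - \frac{1}{8} \approx -0.125$)
$P{\left(l,f \right)} = 5 - f$
$a = \frac{45}{8}$ ($a = 3 \cdot 2 - \frac{3}{8} = 6 - \frac{3}{8} = \frac{45}{8} \approx 5.625$)
$a + P{\left(9,12 \right)} 145 = \frac{45}{8} + \left(5 - 12\right) 145 = \frac{45}{8} - 1015 = - \frac{8075}{8}$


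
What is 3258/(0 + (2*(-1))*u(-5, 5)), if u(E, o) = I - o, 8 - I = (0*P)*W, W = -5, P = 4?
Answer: -543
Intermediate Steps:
I = 8 (I = 8 - 0*4*(-5) = 8 - 0*(-5) = 8 - 1*0 = 8 + 0 = 8)
u(E, o) = 8 - o
3258/(0 + (2*(-1))*u(-5, 5)) = 3258/(0 + (2*(-1))*(8 - 1*5)) = 3258/(0 - 2*(8 - 5)) = 3258/(0 - 2*3) = 3258/(0 - 6) = 3258/(-6) = 3258*(-⅙) = -543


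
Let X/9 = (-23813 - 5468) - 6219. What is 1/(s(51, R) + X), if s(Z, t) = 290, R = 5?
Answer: -1/319210 ≈ -3.1327e-6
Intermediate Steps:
X = -319500 (X = 9*((-23813 - 5468) - 6219) = 9*(-29281 - 6219) = 9*(-35500) = -319500)
1/(s(51, R) + X) = 1/(290 - 319500) = 1/(-319210) = -1/319210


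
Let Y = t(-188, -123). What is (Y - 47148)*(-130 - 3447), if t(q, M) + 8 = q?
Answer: 169349488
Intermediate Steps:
t(q, M) = -8 + q
Y = -196 (Y = -8 - 188 = -196)
(Y - 47148)*(-130 - 3447) = (-196 - 47148)*(-130 - 3447) = -47344*(-3577) = 169349488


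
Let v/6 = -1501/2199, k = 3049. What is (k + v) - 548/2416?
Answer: 1347976239/442732 ≈ 3044.7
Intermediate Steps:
v = -3002/733 (v = 6*(-1501/2199) = -3002/733 ≈ -4.0955)
(k + v) - 548/2416 = (3049 - 3002/733) - 548/2416 = 2231915/733 - 548*1/2416 = 2231915/733 - 137/604 = 1347976239/442732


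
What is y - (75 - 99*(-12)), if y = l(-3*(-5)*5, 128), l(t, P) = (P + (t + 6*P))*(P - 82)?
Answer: 43403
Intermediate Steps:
l(t, P) = (-82 + P)*(t + 7*P) (l(t, P) = (t + 7*P)*(-82 + P) = (-82 + P)*(t + 7*P))
y = 44666 (y = -574*128 - 82*(-3*(-5))*5 + 7*128**2 + 128*(-3*(-5)*5) = -73472 - 1230*5 + 7*16384 + 128*(15*5) = -73472 - 82*75 + 114688 + 128*75 = -73472 - 6150 + 114688 + 9600 = 44666)
y - (75 - 99*(-12)) = 44666 - (75 - 99*(-12)) = 44666 - (75 + 1188) = 44666 - 1*1263 = 44666 - 1263 = 43403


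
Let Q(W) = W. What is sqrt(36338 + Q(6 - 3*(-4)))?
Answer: 2*sqrt(9089) ≈ 190.67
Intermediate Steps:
sqrt(36338 + Q(6 - 3*(-4))) = sqrt(36338 + (6 - 3*(-4))) = sqrt(36338 + (6 + 12)) = sqrt(36338 + 18) = sqrt(36356) = 2*sqrt(9089)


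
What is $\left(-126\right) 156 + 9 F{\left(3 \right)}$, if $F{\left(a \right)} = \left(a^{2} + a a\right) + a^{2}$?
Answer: $-19413$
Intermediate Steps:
$F{\left(a \right)} = 3 a^{2}$ ($F{\left(a \right)} = \left(a^{2} + a^{2}\right) + a^{2} = 2 a^{2} + a^{2} = 3 a^{2}$)
$\left(-126\right) 156 + 9 F{\left(3 \right)} = \left(-126\right) 156 + 9 \cdot 3 \cdot 3^{2} = -19656 + 9 \cdot 3 \cdot 9 = -19656 + 9 \cdot 27 = -19656 + 243 = -19413$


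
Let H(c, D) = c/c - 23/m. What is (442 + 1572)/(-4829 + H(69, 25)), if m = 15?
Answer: -30210/72443 ≈ -0.41702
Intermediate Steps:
H(c, D) = -8/15 (H(c, D) = c/c - 23/15 = 1 - 23*1/15 = 1 - 23/15 = -8/15)
(442 + 1572)/(-4829 + H(69, 25)) = (442 + 1572)/(-4829 - 8/15) = 2014/(-72443/15) = 2014*(-15/72443) = -30210/72443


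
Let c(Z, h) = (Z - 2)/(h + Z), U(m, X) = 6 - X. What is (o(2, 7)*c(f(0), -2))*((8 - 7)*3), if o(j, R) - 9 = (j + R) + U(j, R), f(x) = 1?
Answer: 51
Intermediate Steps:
c(Z, h) = (-2 + Z)/(Z + h)
o(j, R) = 15 + j (o(j, R) = 9 + ((j + R) + (6 - R)) = 9 + ((R + j) + (6 - R)) = 9 + (6 + j) = 15 + j)
(o(2, 7)*c(f(0), -2))*((8 - 7)*3) = ((15 + 2)*((-2 + 1)/(1 - 2)))*((8 - 7)*3) = (17*(-1/(-1)))*(1*3) = (17*(-1*(-1)))*3 = (17*1)*3 = 17*3 = 51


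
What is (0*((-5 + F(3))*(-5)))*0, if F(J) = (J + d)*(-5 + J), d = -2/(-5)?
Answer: 0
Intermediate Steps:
d = ⅖ (d = -2*(-⅕) = ⅖ ≈ 0.40000)
F(J) = (-5 + J)*(⅖ + J) (F(J) = (J + ⅖)*(-5 + J) = (⅖ + J)*(-5 + J) = (-5 + J)*(⅖ + J))
(0*((-5 + F(3))*(-5)))*0 = (0*((-5 + (-2 + 3² - 23/5*3))*(-5)))*0 = (0*((-5 + (-2 + 9 - 69/5))*(-5)))*0 = (0*((-5 - 34/5)*(-5)))*0 = (0*(-59/5*(-5)))*0 = (0*59)*0 = 0*0 = 0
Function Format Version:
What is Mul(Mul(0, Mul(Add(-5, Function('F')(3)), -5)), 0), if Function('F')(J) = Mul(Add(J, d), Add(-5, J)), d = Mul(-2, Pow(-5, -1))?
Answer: 0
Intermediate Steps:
d = Rational(2, 5) (d = Mul(-2, Rational(-1, 5)) = Rational(2, 5) ≈ 0.40000)
Function('F')(J) = Mul(Add(-5, J), Add(Rational(2, 5), J)) (Function('F')(J) = Mul(Add(J, Rational(2, 5)), Add(-5, J)) = Mul(Add(Rational(2, 5), J), Add(-5, J)) = Mul(Add(-5, J), Add(Rational(2, 5), J)))
Mul(Mul(0, Mul(Add(-5, Function('F')(3)), -5)), 0) = Mul(Mul(0, Mul(Add(-5, Add(-2, Pow(3, 2), Mul(Rational(-23, 5), 3))), -5)), 0) = Mul(Mul(0, Mul(Add(-5, Add(-2, 9, Rational(-69, 5))), -5)), 0) = Mul(Mul(0, Mul(Add(-5, Rational(-34, 5)), -5)), 0) = Mul(Mul(0, Mul(Rational(-59, 5), -5)), 0) = Mul(Mul(0, 59), 0) = Mul(0, 0) = 0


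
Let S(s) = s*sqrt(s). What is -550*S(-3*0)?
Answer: 0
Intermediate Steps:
S(s) = s**(3/2)
-550*S(-3*0) = -550*(-3*0)**(3/2) = -550*0**(3/2) = -550*0 = 0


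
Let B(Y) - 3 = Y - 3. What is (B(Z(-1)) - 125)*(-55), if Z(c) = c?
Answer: 6930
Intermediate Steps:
B(Y) = Y (B(Y) = 3 + (Y - 3) = 3 + (-3 + Y) = Y)
(B(Z(-1)) - 125)*(-55) = (-1 - 125)*(-55) = -126*(-55) = 6930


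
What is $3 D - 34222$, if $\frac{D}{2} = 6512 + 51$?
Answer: $5156$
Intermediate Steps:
$D = 13126$ ($D = 2 \left(6512 + 51\right) = 2 \cdot 6563 = 13126$)
$3 D - 34222 = 3 \cdot 13126 - 34222 = 39378 - 34222 = 5156$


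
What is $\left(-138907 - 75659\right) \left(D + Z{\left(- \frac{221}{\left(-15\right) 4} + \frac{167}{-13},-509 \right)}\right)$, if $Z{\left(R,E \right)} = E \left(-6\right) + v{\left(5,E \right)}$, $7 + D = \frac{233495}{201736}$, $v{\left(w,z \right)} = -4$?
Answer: $- \frac{65884222169469}{100868} \approx -6.5317 \cdot 10^{8}$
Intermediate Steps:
$D = - \frac{1178657}{201736}$ ($D = -7 + \frac{233495}{201736} = - \frac{1178657}{201736} \approx -5.8426$)
$Z{\left(R,E \right)} = -4 - 6 E$ ($Z{\left(R,E \right)} = E \left(-6\right) - 4 = - 6 E - 4 = -4 - 6 E$)
$\left(-138907 - 75659\right) \left(D + Z{\left(- \frac{221}{\left(-15\right) 4} + \frac{167}{-13},-509 \right)}\right) = \left(-138907 - 75659\right) \left(- \frac{1178657}{201736} - -3050\right) = - 214566 \left(- \frac{1178657}{201736} + \left(-4 + 3054\right)\right) = - 214566 \left(- \frac{1178657}{201736} + 3050\right) = \left(-214566\right) \frac{614116143}{201736} = - \frac{65884222169469}{100868}$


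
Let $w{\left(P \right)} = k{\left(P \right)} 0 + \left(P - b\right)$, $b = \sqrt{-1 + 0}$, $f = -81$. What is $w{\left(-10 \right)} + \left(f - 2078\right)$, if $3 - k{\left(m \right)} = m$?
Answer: $-2169 - i \approx -2169.0 - 1.0 i$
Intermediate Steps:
$k{\left(m \right)} = 3 - m$
$b = i$ ($b = \sqrt{-1} = i \approx 1.0 i$)
$w{\left(P \right)} = P - i$ ($w{\left(P \right)} = \left(3 - P\right) 0 + \left(P - i\right) = 0 + \left(P - i\right) = P - i$)
$w{\left(-10 \right)} + \left(f - 2078\right) = \left(-10 - i\right) - 2159 = -2169 - i$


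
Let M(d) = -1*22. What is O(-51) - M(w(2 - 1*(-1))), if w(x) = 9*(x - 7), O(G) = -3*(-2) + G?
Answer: -23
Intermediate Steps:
O(G) = 6 + G
w(x) = -63 + 9*x (w(x) = 9*(-7 + x) = -63 + 9*x)
M(d) = -22
O(-51) - M(w(2 - 1*(-1))) = (6 - 51) - 1*(-22) = -45 + 22 = -23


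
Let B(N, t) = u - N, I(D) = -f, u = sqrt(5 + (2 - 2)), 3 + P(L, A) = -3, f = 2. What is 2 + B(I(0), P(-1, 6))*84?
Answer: 170 + 84*sqrt(5) ≈ 357.83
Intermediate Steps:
P(L, A) = -6 (P(L, A) = -3 - 3 = -6)
u = sqrt(5) (u = sqrt(5 + 0) = sqrt(5) ≈ 2.2361)
I(D) = -2 (I(D) = -1*2 = -2)
B(N, t) = sqrt(5) - N
2 + B(I(0), P(-1, 6))*84 = 2 + (sqrt(5) - 1*(-2))*84 = 2 + (sqrt(5) + 2)*84 = 2 + (2 + sqrt(5))*84 = 2 + (168 + 84*sqrt(5)) = 170 + 84*sqrt(5)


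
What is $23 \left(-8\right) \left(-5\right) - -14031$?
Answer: $14951$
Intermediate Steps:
$23 \left(-8\right) \left(-5\right) - -14031 = \left(-184\right) \left(-5\right) + 14031 = 920 + 14031 = 14951$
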